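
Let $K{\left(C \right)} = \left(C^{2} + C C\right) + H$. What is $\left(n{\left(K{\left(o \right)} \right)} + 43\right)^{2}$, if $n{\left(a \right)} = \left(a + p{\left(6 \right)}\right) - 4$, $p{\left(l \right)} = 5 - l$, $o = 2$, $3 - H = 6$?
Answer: $1849$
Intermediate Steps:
$H = -3$ ($H = 3 - 6 = -3$)
$K{\left(C \right)} = -3 + 2 C^{2}$ ($K{\left(C \right)} = \left(C^{2} + C C\right) - 3 = \left(C^{2} + C^{2}\right) - 3 = 2 C^{2} - 3 = -3 + 2 C^{2}$)
$n{\left(a \right)} = -5 + a$ ($n{\left(a \right)} = \left(a + \left(5 - 6\right)\right) - 4 = \left(a - 1\right) - 4 = \left(-1 + a\right) - 4 = -5 + a$)
$\left(n{\left(K{\left(o \right)} \right)} + 43\right)^{2} = \left(\left(-5 - \left(3 - 2 \cdot 2^{2}\right)\right) + 43\right)^{2} = \left(\left(-5 + \left(-3 + 2 \cdot 4\right)\right) + 43\right)^{2} = \left(\left(-5 + \left(-3 + 8\right)\right) + 43\right)^{2} = \left(\left(-5 + 5\right) + 43\right)^{2} = \left(0 + 43\right)^{2} = 43^{2} = 1849$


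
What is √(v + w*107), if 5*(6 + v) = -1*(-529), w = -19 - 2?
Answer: 4*I*√3355/5 ≈ 46.338*I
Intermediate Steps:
w = -21
v = 499/5 (v = -6 + (-1*(-529))/5 = -6 + (⅕)*529 = -6 + 529/5 = 499/5 ≈ 99.800)
√(v + w*107) = √(499/5 - 21*107) = √(499/5 - 2247) = √(-10736/5) = 4*I*√3355/5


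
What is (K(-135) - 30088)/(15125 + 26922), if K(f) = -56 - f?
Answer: -30009/42047 ≈ -0.71370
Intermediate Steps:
(K(-135) - 30088)/(15125 + 26922) = ((-56 - 1*(-135)) - 30088)/(15125 + 26922) = ((-56 + 135) - 30088)/42047 = (79 - 30088)*(1/42047) = -30009*1/42047 = -30009/42047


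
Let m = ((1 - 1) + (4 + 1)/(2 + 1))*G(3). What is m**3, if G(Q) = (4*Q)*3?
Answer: 216000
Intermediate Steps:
G(Q) = 12*Q
m = 60 (m = ((1 - 1) + (4 + 1)/(2 + 1))*(12*3) = (0 + 5/3)*36 = (5/3)*36 = 60)
m**3 = 60**3 = 216000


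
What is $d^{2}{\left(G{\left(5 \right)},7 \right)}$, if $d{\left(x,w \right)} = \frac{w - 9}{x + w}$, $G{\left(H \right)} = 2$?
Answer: $\frac{4}{81} \approx 0.049383$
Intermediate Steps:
$d{\left(x,w \right)} = \frac{-9 + w}{w + x}$
$d^{2}{\left(G{\left(5 \right)},7 \right)} = \left(\frac{-9 + 7}{7 + 2}\right)^{2} = \left(\frac{1}{9} \left(-2\right)\right)^{2} = \left(- \frac{2}{9}\right)^{2} = \frac{4}{81}$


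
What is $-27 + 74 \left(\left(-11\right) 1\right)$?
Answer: $-841$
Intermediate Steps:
$-27 + 74 \left(\left(-11\right) 1\right) = -27 + 74 \left(-11\right) = -27 - 814 = -841$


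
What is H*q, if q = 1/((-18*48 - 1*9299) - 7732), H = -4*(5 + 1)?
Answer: 8/5965 ≈ 0.0013412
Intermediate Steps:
H = -24 (H = -4*6 = -24)
q = -1/17895 (q = 1/((-864 - 9299) - 7732) = 1/(-10163 - 7732) = 1/(-17895) = -1/17895 ≈ -5.5882e-5)
H*q = -24*(-1/17895) = 8/5965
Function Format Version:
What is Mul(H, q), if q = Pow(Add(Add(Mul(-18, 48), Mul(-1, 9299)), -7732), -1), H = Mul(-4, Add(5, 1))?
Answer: Rational(8, 5965) ≈ 0.0013412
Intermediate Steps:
H = -24 (H = Mul(-4, 6) = -24)
q = Rational(-1, 17895) (q = Pow(Add(Add(-864, -9299), -7732), -1) = Pow(Add(-10163, -7732), -1) = Pow(-17895, -1) = Rational(-1, 17895) ≈ -5.5882e-5)
Mul(H, q) = Mul(-24, Rational(-1, 17895)) = Rational(8, 5965)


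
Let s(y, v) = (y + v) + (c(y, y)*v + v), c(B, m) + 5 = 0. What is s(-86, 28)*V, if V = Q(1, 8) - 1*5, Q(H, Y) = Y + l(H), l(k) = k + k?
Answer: -850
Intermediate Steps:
c(B, m) = -5 (c(B, m) = -5 + 0 = -5)
l(k) = 2*k
Q(H, Y) = Y + 2*H
s(y, v) = y - 3*v (s(y, v) = (y + v) + (-5*v + v) = (v + y) - 4*v = y - 3*v)
V = 5 (V = (8 + 2*1) - 1*5 = (8 + 2) - 5 = 10 - 5 = 5)
s(-86, 28)*V = (-86 - 3*28)*5 = (-86 - 84)*5 = -170*5 = -850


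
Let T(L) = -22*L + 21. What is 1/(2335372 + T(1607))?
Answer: 1/2300039 ≈ 4.3478e-7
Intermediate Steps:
T(L) = 21 - 22*L
1/(2335372 + T(1607)) = 1/(2335372 + (21 - 22*1607)) = 1/(2335372 + (21 - 35354)) = 1/(2335372 - 35333) = 1/2300039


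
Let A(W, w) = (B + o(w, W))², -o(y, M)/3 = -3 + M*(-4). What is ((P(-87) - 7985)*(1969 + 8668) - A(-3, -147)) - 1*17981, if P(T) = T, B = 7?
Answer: -85880245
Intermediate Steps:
o(y, M) = 9 + 12*M (o(y, M) = -3*(-3 + M*(-4)) = -3*(-3 - 4*M) = 9 + 12*M)
A(W, w) = (16 + 12*W)² (A(W, w) = (7 + (9 + 12*W))² = (16 + 12*W)²)
((P(-87) - 7985)*(1969 + 8668) - A(-3, -147)) - 1*17981 = ((-87 - 7985)*(1969 + 8668) - 16*(4 + 3*(-3))²) - 1*17981 = (-8072*10637 - 16*(4 - 9)²) - 17981 = (-85861864 - 16*(-5)²) - 17981 = (-85861864 - 16*25) - 17981 = (-85861864 - 1*400) - 17981 = (-85861864 - 400) - 17981 = -85862264 - 17981 = -85880245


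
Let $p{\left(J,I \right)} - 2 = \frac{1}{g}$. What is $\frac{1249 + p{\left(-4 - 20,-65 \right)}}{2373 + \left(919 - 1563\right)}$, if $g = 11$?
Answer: $\frac{1966}{2717} \approx 0.72359$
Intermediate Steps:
$p{\left(J,I \right)} = \frac{23}{11}$ ($p{\left(J,I \right)} = 2 + \frac{1}{11} = \frac{23}{11}$)
$\frac{1249 + p{\left(-4 - 20,-65 \right)}}{2373 + \left(919 - 1563\right)} = \frac{1249 + \frac{23}{11}}{2373 + \left(919 - 1563\right)} = \frac{13762}{11 \left(2373 + \left(919 - 1563\right)\right)} = \frac{13762}{11 \left(2373 - 644\right)} = \frac{13762}{11 \cdot 1729} = \frac{13762}{11} \cdot \frac{1}{1729} = \frac{1966}{2717}$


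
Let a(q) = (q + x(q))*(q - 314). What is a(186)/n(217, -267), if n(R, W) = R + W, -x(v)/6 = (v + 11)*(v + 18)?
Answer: -15420288/25 ≈ -6.1681e+5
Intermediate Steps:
x(v) = -6*(11 + v)*(18 + v) (x(v) = -6*(v + 11)*(v + 18) = -6*(11 + v)*(18 + v))
a(q) = (-314 + q)*(-1188 - 173*q - 6*q²) (a(q) = (q + (-1188 - 174*q - 6*q²))*(q - 314) = (-1188 - 173*q - 6*q²)*(-314 + q) = (-314 + q)*(-1188 - 173*q - 6*q²))
a(186)/n(217, -267) = (373032 - 6*186³ + 1711*186² + 53134*186)/(217 - 267) = (373032 - 6*6434856 + 1711*34596 + 9882924)/(-50) = (373032 - 38609136 + 59193756 + 9882924)*(-1/50) = 30840576*(-1/50) = -15420288/25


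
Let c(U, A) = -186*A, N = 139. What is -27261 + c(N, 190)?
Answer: -62601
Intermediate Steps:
-27261 + c(N, 190) = -27261 - 186*190 = -27261 - 35340 = -62601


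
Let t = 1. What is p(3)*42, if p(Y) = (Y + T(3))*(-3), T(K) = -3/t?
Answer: 0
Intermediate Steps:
T(K) = -3 (T(K) = -3/1 = -3*1 = -3)
p(Y) = 9 - 3*Y (p(Y) = (Y - 3)*(-3) = (-3 + Y)*(-3) = 9 - 3*Y)
p(3)*42 = (9 - 3*3)*42 = (9 - 9)*42 = 0*42 = 0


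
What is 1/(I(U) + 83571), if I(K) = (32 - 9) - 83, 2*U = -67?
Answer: 1/83511 ≈ 1.1974e-5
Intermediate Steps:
U = -67/2 (U = (½)*(-67) = -67/2 ≈ -33.500)
I(K) = -60 (I(K) = 23 - 83 = -60)
1/(I(U) + 83571) = 1/(-60 + 83571) = 1/83511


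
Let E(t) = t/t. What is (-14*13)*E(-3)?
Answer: -182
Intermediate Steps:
E(t) = 1
(-14*13)*E(-3) = -14*13*1 = -182*1 = -182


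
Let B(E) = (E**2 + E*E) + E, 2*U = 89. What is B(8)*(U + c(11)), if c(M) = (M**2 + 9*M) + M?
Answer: 37468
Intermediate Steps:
U = 89/2 (U = (1/2)*89 = 89/2 ≈ 44.500)
c(M) = M**2 + 10*M
B(E) = E + 2*E**2 (B(E) = (E**2 + E**2) + E = 2*E**2 + E = E + 2*E**2)
B(8)*(U + c(11)) = (8*(1 + 2*8))*(89/2 + 11*(10 + 11)) = (8*(1 + 16))*(89/2 + 11*21) = (8*17)*(89/2 + 231) = 136*(551/2) = 37468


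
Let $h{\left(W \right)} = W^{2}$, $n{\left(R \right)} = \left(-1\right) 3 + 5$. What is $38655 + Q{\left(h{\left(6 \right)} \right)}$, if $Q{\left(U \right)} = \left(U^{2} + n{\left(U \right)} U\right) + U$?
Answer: $40059$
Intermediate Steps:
$n{\left(R \right)} = 2$ ($n{\left(R \right)} = -3 + 5 = 2$)
$Q{\left(U \right)} = U^{2} + 3 U$ ($Q{\left(U \right)} = \left(U^{2} + 2 U\right) + U = U^{2} + 3 U$)
$38655 + Q{\left(h{\left(6 \right)} \right)} = 38655 + 6^{2} \left(3 + 6^{2}\right) = 38655 + 36 \left(3 + 36\right) = 38655 + 36 \cdot 39 = 38655 + 1404 = 40059$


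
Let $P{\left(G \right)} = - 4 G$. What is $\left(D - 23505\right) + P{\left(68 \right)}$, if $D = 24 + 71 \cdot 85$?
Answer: $-17718$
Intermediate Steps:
$D = 6059$ ($D = 24 + 6035 = 6059$)
$\left(D - 23505\right) + P{\left(68 \right)} = \left(6059 - 23505\right) - 272 = -17446 - 272 = -17718$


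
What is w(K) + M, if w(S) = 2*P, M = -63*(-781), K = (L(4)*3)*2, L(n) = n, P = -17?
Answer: 49169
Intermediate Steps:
K = 24 (K = (4*3)*2 = 12*2 = 24)
M = 49203
w(S) = -34 (w(S) = 2*(-17) = -34)
w(K) + M = -34 + 49203 = 49169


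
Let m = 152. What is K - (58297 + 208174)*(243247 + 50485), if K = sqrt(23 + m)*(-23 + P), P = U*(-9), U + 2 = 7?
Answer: -78271059772 - 340*sqrt(7) ≈ -7.8271e+10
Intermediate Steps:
U = 5 (U = -2 + 7 = 5)
P = -45 (P = 5*(-9) = -45)
K = -340*sqrt(7) (K = sqrt(23 + 152)*(-23 - 45) = sqrt(175)*(-68) = (5*sqrt(7))*(-68) = -340*sqrt(7) ≈ -899.56)
K - (58297 + 208174)*(243247 + 50485) = -340*sqrt(7) - (58297 + 208174)*(243247 + 50485) = -340*sqrt(7) - 266471*293732 = -340*sqrt(7) - 1*78271059772 = -340*sqrt(7) - 78271059772 = -78271059772 - 340*sqrt(7)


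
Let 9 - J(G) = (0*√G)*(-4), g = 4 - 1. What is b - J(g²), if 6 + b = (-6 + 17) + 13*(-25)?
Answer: -329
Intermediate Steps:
g = 3
b = -320 (b = -6 + ((-6 + 17) + 13*(-25)) = -6 + (11 - 325) = -6 - 314 = -320)
J(G) = 9 (J(G) = 9 - 0*√G*(-4) = 9 - 0*(-4) = 9 - 1*0 = 9 + 0 = 9)
b - J(g²) = -320 - 1*9 = -320 - 9 = -329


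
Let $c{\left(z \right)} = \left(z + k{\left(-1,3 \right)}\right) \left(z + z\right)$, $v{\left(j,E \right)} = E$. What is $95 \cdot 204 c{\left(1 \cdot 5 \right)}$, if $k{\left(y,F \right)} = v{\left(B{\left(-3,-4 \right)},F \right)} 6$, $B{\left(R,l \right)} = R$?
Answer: $4457400$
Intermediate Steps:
$k{\left(y,F \right)} = 6 F$ ($k{\left(y,F \right)} = F 6 = 6 F$)
$c{\left(z \right)} = 2 z \left(18 + z\right)$ ($c{\left(z \right)} = \left(z + 6 \cdot 3\right) \left(z + z\right) = \left(z + 18\right) 2 z = \left(18 + z\right) 2 z = 2 z \left(18 + z\right)$)
$95 \cdot 204 c{\left(1 \cdot 5 \right)} = 95 \cdot 204 \cdot 2 \cdot 1 \cdot 5 \left(18 + 1 \cdot 5\right) = 19380 \cdot 2 \cdot 5 \left(18 + 5\right) = 19380 \cdot 2 \cdot 5 \cdot 23 = 19380 \cdot 230 = 4457400$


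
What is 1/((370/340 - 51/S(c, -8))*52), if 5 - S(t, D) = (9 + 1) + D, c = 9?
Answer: -17/14066 ≈ -0.0012086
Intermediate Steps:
S(t, D) = -5 - D (S(t, D) = 5 - ((9 + 1) + D) = 5 - (10 + D) = 5 + (-10 - D) = -5 - D)
1/((370/340 - 51/S(c, -8))*52) = 1/((370/340 - 51/(-5 - 1*(-8)))*52) = 1/((370*(1/340) - 51/(-5 + 8))*52) = 1/((37/34 - 51/3)*52) = 1/((37/34 - 51*⅓)*52) = 1/((37/34 - 17)*52) = 1/(-541/34*52) = 1/(-14066/17) = -17/14066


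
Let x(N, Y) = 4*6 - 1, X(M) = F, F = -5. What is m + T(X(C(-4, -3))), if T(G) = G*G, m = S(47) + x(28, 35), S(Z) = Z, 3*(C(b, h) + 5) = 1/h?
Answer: 95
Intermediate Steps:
C(b, h) = -5 + 1/(3*h)
X(M) = -5
x(N, Y) = 23 (x(N, Y) = 24 - 1 = 23)
m = 70 (m = 47 + 23 = 70)
T(G) = G²
m + T(X(C(-4, -3))) = 70 + (-5)² = 70 + 25 = 95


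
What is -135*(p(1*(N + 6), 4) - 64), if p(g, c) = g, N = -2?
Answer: 8100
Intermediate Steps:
-135*(p(1*(N + 6), 4) - 64) = -135*(1*(-2 + 6) - 64) = -135*(1*4 - 64) = -135*(4 - 64) = -135*(-60) = 8100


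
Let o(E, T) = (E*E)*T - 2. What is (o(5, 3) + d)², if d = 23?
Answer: 9216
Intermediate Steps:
o(E, T) = -2 + T*E² (o(E, T) = E²*T - 2 = T*E² - 2 = -2 + T*E²)
(o(5, 3) + d)² = ((-2 + 3*5²) + 23)² = ((-2 + 3*25) + 23)² = ((-2 + 75) + 23)² = (73 + 23)² = 96² = 9216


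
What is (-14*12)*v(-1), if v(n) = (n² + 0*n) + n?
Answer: 0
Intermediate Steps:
v(n) = n + n² (v(n) = (n² + 0) + n = n² + n = n + n²)
(-14*12)*v(-1) = (-14*12)*(-(1 - 1)) = -(-168)*0 = -168*0 = 0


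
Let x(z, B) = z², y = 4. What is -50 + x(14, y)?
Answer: 146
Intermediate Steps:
-50 + x(14, y) = -50 + 14² = -50 + 196 = 146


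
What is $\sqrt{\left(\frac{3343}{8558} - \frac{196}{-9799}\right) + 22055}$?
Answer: $\frac{\sqrt{155104081975643483870}}{83859842} \approx 148.51$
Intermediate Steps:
$\sqrt{\left(\frac{3343}{8558} - \frac{196}{-9799}\right) + 22055} = \sqrt{\left(3343 \cdot \frac{1}{8558} - - \frac{196}{9799}\right) + 22055} = \sqrt{\left(\frac{3343}{8558} + \frac{196}{9799}\right) + 22055} = \sqrt{\frac{34435425}{83859842} + 22055} = \sqrt{\frac{1849563250735}{83859842}} = \frac{\sqrt{155104081975643483870}}{83859842}$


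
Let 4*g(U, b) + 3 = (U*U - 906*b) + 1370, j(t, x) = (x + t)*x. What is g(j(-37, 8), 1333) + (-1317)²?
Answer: 5785449/4 ≈ 1.4464e+6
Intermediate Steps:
j(t, x) = x*(t + x) (j(t, x) = (t + x)*x = x*(t + x))
g(U, b) = 1367/4 - 453*b/2 + U²/4 (g(U, b) = -¾ + ((U*U - 906*b) + 1370)/4 = -¾ + ((U² - 906*b) + 1370)/4 = -¾ + (1370 + U² - 906*b)/4 = -¾ + (685/2 - 453*b/2 + U²/4) = 1367/4 - 453*b/2 + U²/4)
g(j(-37, 8), 1333) + (-1317)² = (1367/4 - 453/2*1333 + (8*(-37 + 8))²/4) + (-1317)² = (1367/4 - 603849/2 + (8*(-29))²/4) + 1734489 = (1367/4 - 603849/2 + (¼)*(-232)²) + 1734489 = (1367/4 - 603849/2 + (¼)*53824) + 1734489 = (1367/4 - 603849/2 + 13456) + 1734489 = -1152507/4 + 1734489 = 5785449/4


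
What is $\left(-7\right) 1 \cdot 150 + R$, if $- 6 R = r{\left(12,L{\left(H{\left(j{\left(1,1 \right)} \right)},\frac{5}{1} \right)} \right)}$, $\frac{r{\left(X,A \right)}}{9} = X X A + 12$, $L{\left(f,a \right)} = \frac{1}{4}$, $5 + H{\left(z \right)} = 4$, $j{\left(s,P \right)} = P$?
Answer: $-1122$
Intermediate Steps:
$H{\left(z \right)} = -1$ ($H{\left(z \right)} = -5 + 4 = -1$)
$L{\left(f,a \right)} = \frac{1}{4}$
$r{\left(X,A \right)} = 108 + 9 A X^{2}$ ($r{\left(X,A \right)} = 9 \left(X X A + 12\right) = 9 \left(X^{2} A + 12\right) = 9 \left(A X^{2} + 12\right) = 9 \left(12 + A X^{2}\right) = 108 + 9 A X^{2}$)
$R = -72$ ($R = - \frac{108 + 9 \cdot \frac{1}{4} \cdot 12^{2}}{6} = - \frac{108 + 9 \cdot \frac{1}{4} \cdot 144}{6} = - \frac{108 + 324}{6} = \left(- \frac{1}{6}\right) 432 = -72$)
$\left(-7\right) 1 \cdot 150 + R = \left(-7\right) 1 \cdot 150 - 72 = \left(-7\right) 150 - 72 = -1050 - 72 = -1122$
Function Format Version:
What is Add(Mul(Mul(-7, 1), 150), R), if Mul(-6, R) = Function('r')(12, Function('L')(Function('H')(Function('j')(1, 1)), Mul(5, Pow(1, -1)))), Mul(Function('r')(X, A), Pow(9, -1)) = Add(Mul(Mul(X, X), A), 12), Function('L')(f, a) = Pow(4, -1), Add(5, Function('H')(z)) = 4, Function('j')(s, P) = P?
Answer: -1122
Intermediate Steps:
Function('H')(z) = -1 (Function('H')(z) = Add(-5, 4) = -1)
Function('L')(f, a) = Rational(1, 4)
Function('r')(X, A) = Add(108, Mul(9, A, Pow(X, 2))) (Function('r')(X, A) = Mul(9, Add(Mul(Mul(X, X), A), 12)) = Mul(9, Add(Mul(Pow(X, 2), A), 12)) = Mul(9, Add(Mul(A, Pow(X, 2)), 12)) = Mul(9, Add(12, Mul(A, Pow(X, 2)))) = Add(108, Mul(9, A, Pow(X, 2))))
R = -72 (R = Mul(Rational(-1, 6), Add(108, Mul(9, Rational(1, 4), Pow(12, 2)))) = Mul(Rational(-1, 6), Add(108, Mul(9, Rational(1, 4), 144))) = Mul(Rational(-1, 6), Add(108, 324)) = Mul(Rational(-1, 6), 432) = -72)
Add(Mul(Mul(-7, 1), 150), R) = Add(Mul(Mul(-7, 1), 150), -72) = Add(Mul(-7, 150), -72) = Add(-1050, -72) = -1122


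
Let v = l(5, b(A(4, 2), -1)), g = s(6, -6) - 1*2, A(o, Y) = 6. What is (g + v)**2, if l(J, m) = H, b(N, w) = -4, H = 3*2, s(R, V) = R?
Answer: 100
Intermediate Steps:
H = 6
g = 4 (g = 6 - 1*2 = 6 - 2 = 4)
l(J, m) = 6
v = 6
(g + v)**2 = (4 + 6)**2 = 10**2 = 100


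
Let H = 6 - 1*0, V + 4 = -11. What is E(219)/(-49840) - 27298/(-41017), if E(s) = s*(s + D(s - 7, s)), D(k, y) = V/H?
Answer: -1168454419/4088574560 ≈ -0.28579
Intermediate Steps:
V = -15 (V = -4 - 11 = -15)
H = 6 (H = 6 + 0 = 6)
D(k, y) = -5/2 (D(k, y) = -15/6 = -15*1/6 = -5/2)
E(s) = s*(-5/2 + s) (E(s) = s*(s - 5/2) = s*(-5/2 + s))
E(219)/(-49840) - 27298/(-41017) = ((1/2)*219*(-5 + 2*219))/(-49840) - 27298/(-41017) = ((1/2)*219*(-5 + 438))*(-1/49840) - 27298*(-1/41017) = ((1/2)*219*433)*(-1/49840) + 27298/41017 = (94827/2)*(-1/49840) + 27298/41017 = -94827/99680 + 27298/41017 = -1168454419/4088574560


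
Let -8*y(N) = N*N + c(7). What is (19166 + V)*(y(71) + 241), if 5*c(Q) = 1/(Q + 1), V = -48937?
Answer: 3707114691/320 ≈ 1.1585e+7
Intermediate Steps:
c(Q) = 1/(5*(1 + Q)) (c(Q) = 1/(5*(Q + 1)) = 1/(5*(1 + Q)))
y(N) = -1/320 - N²/8 (y(N) = -(N*N + 1/(5*(1 + 7)))/8 = -(N² + (⅕)/8)/8 = -(N² + (⅕)*(⅛))/8 = -(N² + 1/40)/8 = -(1/40 + N²)/8 = -1/320 - N²/8)
(19166 + V)*(y(71) + 241) = (19166 - 48937)*((-1/320 - ⅛*71²) + 241) = -29771*((-1/320 - ⅛*5041) + 241) = -29771*((-1/320 - 5041/8) + 241) = -29771*(-201641/320 + 241) = -29771*(-124521/320) = 3707114691/320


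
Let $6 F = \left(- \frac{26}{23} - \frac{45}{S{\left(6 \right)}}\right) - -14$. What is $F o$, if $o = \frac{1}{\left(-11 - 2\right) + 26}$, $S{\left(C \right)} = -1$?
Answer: $\frac{1331}{1794} \approx 0.74192$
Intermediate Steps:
$o = \frac{1}{13}$ ($o = \frac{1}{\left(-11 - 2\right) + 26} = \frac{1}{-13 + 26} = \frac{1}{13} \approx 0.076923$)
$F = \frac{1331}{138}$ ($F = \frac{\left(- \frac{26}{23} - \frac{45}{-1}\right) - -14}{6} = \frac{\left(\left(-26\right) \frac{1}{23} - -45\right) + 14}{6} = \frac{\left(- \frac{26}{23} + 45\right) + 14}{6} = \frac{\frac{1009}{23} + 14}{6} = \frac{1}{6} \cdot \frac{1331}{23} = \frac{1331}{138} \approx 9.6449$)
$F o = \frac{1331}{138} \cdot \frac{1}{13} = \frac{1331}{1794}$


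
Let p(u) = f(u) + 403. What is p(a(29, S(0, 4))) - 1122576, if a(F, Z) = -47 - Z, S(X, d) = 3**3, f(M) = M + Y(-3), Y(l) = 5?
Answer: -1122242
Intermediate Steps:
f(M) = 5 + M (f(M) = M + 5 = 5 + M)
S(X, d) = 27
p(u) = 408 + u (p(u) = (5 + u) + 403 = 408 + u)
p(a(29, S(0, 4))) - 1122576 = (408 + (-47 - 1*27)) - 1122576 = (408 + (-47 - 27)) - 1122576 = (408 - 74) - 1122576 = 334 - 1122576 = -1122242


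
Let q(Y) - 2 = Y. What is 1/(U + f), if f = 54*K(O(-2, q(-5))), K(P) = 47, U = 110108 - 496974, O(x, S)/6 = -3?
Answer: -1/384328 ≈ -2.6019e-6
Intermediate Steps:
q(Y) = 2 + Y
O(x, S) = -18 (O(x, S) = 6*(-3) = -18)
U = -386866
f = 2538 (f = 54*47 = 2538)
1/(U + f) = 1/(-386866 + 2538) = 1/(-384328) = -1/384328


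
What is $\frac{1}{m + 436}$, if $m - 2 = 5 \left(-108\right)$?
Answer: $- \frac{1}{102} \approx -0.0098039$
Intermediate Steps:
$m = -538$ ($m = 2 + 5 \left(-108\right) = 2 - 540 = -538$)
$\frac{1}{m + 436} = \frac{1}{-538 + 436} = \frac{1}{-102} = - \frac{1}{102}$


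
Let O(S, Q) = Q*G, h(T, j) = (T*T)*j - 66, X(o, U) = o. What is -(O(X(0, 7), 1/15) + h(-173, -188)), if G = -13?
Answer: 84400783/15 ≈ 5.6267e+6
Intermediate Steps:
h(T, j) = -66 + j*T² (h(T, j) = T²*j - 66 = j*T² - 66 = -66 + j*T²)
O(S, Q) = -13*Q (O(S, Q) = Q*(-13) = -13*Q)
-(O(X(0, 7), 1/15) + h(-173, -188)) = -(-13/15 + (-66 - 188*(-173)²)) = -(-13*1/15 + (-66 - 188*29929)) = -(-13/15 + (-66 - 5626652)) = -(-13/15 - 5626718) = -1*(-84400783/15) = 84400783/15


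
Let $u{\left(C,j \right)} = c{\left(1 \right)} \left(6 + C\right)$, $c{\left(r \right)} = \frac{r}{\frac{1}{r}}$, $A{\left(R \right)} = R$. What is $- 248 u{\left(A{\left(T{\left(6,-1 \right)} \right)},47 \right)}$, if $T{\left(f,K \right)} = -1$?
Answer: $-1240$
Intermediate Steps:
$c{\left(r \right)} = r^{2}$ ($c{\left(r \right)} = r r = r^{2}$)
$u{\left(C,j \right)} = 6 + C$ ($u{\left(C,j \right)} = 1^{2} \left(6 + C\right) = 1 \left(6 + C\right) = 6 + C$)
$- 248 u{\left(A{\left(T{\left(6,-1 \right)} \right)},47 \right)} = - 248 \left(6 - 1\right) = \left(-248\right) 5 = -1240$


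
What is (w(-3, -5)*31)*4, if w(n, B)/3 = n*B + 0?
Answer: 5580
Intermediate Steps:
w(n, B) = 3*B*n (w(n, B) = 3*(n*B + 0) = 3*(B*n + 0) = 3*(B*n) = 3*B*n)
(w(-3, -5)*31)*4 = ((3*(-5)*(-3))*31)*4 = (45*31)*4 = 1395*4 = 5580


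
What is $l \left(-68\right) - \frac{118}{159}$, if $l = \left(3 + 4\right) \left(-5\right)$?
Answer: $\frac{378302}{159} \approx 2379.3$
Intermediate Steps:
$l = -35$ ($l = 7 \left(-5\right) = -35$)
$l \left(-68\right) - \frac{118}{159} = \left(-35\right) \left(-68\right) - \frac{118}{159} = 2380 - \frac{118}{159} = \frac{378302}{159}$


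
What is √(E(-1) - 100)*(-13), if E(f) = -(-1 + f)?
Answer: -91*I*√2 ≈ -128.69*I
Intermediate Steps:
E(f) = 1 - f
√(E(-1) - 100)*(-13) = √((1 - 1*(-1)) - 100)*(-13) = √((1 + 1) - 100)*(-13) = √(2 - 100)*(-13) = √(-98)*(-13) = (7*I*√2)*(-13) = -91*I*√2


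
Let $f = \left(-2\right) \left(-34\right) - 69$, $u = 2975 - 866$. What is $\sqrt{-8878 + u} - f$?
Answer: $1 + i \sqrt{6769} \approx 1.0 + 82.274 i$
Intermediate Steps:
$u = 2109$ ($u = 2975 - 866 = 2109$)
$f = -1$ ($f = 68 - 69 = -1$)
$\sqrt{-8878 + u} - f = \sqrt{-8878 + 2109} - -1 = \sqrt{-6769} + 1 = i \sqrt{6769} + 1 = 1 + i \sqrt{6769}$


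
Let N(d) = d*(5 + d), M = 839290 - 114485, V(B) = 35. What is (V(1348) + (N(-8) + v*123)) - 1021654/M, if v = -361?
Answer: -32141774574/724805 ≈ -44345.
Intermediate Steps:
M = 724805
(V(1348) + (N(-8) + v*123)) - 1021654/M = (35 + (-8*(5 - 8) - 361*123)) - 1021654/724805 = (35 + (-8*(-3) - 44403)) - 1021654*1/724805 = (35 + (24 - 44403)) - 1021654/724805 = (35 - 44379) - 1021654/724805 = -44344 - 1021654/724805 = -32141774574/724805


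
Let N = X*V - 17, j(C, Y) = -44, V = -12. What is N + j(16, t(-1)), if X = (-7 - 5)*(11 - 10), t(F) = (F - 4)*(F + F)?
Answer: 83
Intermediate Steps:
t(F) = 2*F*(-4 + F) (t(F) = (-4 + F)*(2*F) = 2*F*(-4 + F))
X = -12 (X = -12*1 = -12)
N = 127 (N = -12*(-12) - 17 = 144 - 17 = 127)
N + j(16, t(-1)) = 127 - 44 = 83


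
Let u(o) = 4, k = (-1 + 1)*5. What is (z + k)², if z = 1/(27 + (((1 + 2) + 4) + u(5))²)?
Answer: 1/21904 ≈ 4.5654e-5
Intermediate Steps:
k = 0 (k = 0*5 = 0)
z = 1/148 (z = 1/(27 + (((1 + 2) + 4) + 4)²) = 1/(27 + ((3 + 4) + 4)²) = 1/(27 + (7 + 4)²) = 1/(27 + 11²) = 1/(27 + 121) = 1/148 ≈ 0.0067568)
(z + k)² = (1/148 + 0)² = (1/148)² = 1/21904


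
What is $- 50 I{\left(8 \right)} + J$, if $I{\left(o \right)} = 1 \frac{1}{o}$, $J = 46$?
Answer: $\frac{159}{4} \approx 39.75$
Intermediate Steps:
$I{\left(o \right)} = \frac{1}{o}$
$- 50 I{\left(8 \right)} + J = - \frac{50}{8} + 46 = \left(-50\right) \frac{1}{8} + 46 = - \frac{25}{4} + 46 = \frac{159}{4}$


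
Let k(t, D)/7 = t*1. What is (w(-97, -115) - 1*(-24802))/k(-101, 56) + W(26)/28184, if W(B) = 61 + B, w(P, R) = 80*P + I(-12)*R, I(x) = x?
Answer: -519144139/19926088 ≈ -26.053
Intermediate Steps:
k(t, D) = 7*t (k(t, D) = 7*(t*1) = 7*t)
w(P, R) = -12*R + 80*P (w(P, R) = 80*P - 12*R = -12*R + 80*P)
(w(-97, -115) - 1*(-24802))/k(-101, 56) + W(26)/28184 = ((-12*(-115) + 80*(-97)) - 1*(-24802))/((7*(-101))) + (61 + 26)/28184 = ((1380 - 7760) + 24802)/(-707) + 87*(1/28184) = (-6380 + 24802)*(-1/707) + 87/28184 = 18422*(-1/707) + 87/28184 = -18422/707 + 87/28184 = -519144139/19926088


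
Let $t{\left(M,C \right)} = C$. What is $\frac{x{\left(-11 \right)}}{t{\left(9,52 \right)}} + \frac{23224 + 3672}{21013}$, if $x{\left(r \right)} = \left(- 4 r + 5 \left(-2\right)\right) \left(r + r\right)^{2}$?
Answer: $\frac{86797130}{273169} \approx 317.74$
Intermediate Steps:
$x{\left(r \right)} = 4 r^{2} \left(-10 - 4 r\right)$ ($x{\left(r \right)} = \left(- 4 r - 10\right) \left(2 r\right)^{2} = \left(-10 - 4 r\right) 4 r^{2} = 4 r^{2} \left(-10 - 4 r\right)$)
$\frac{x{\left(-11 \right)}}{t{\left(9,52 \right)}} + \frac{23224 + 3672}{21013} = \frac{\left(-11\right)^{2} \left(-40 - -176\right)}{52} + \frac{23224 + 3672}{21013} = 121 \left(-40 + 176\right) \frac{1}{52} + 26896 \cdot \frac{1}{21013} = 121 \cdot 136 \cdot \frac{1}{52} + \frac{26896}{21013} = 16456 \cdot \frac{1}{52} + \frac{26896}{21013} = \frac{4114}{13} + \frac{26896}{21013} = \frac{86797130}{273169}$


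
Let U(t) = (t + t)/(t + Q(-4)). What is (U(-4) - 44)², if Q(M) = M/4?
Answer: 44944/25 ≈ 1797.8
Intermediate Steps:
Q(M) = M/4 (Q(M) = M*(¼) = M/4)
U(t) = 2*t/(-1 + t) (U(t) = (t + t)/(t + (¼)*(-4)) = (2*t)/(t - 1) = (2*t)/(-1 + t) = 2*t/(-1 + t))
(U(-4) - 44)² = (2*(-4)/(-1 - 4) - 44)² = (2*(-4)/(-5) - 44)² = (2*(-4)*(-⅕) - 44)² = (8/5 - 44)² = (-212/5)² = 44944/25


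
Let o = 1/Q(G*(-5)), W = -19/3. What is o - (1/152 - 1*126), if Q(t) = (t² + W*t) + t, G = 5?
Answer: 43568981/345800 ≈ 125.99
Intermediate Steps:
W = -19/3 (W = -19*⅓ = -19/3 ≈ -6.3333)
Q(t) = t² - 16*t/3 (Q(t) = (t² - 19*t/3) + t = t² - 16*t/3)
o = 3/2275 (o = 1/((5*(-5))*(-16 + 3*(5*(-5)))/3) = 1/((⅓)*(-25)*(-16 + 3*(-25))) = 1/((⅓)*(-25)*(-16 - 75)) = 1/((⅓)*(-25)*(-91)) = 1/(2275/3) = 3/2275 ≈ 0.0013187)
o - (1/152 - 1*126) = 3/2275 - (1/152 - 1*126) = 3/2275 - (1/152 - 126) = 3/2275 - 1*(-19151/152) = 3/2275 + 19151/152 = 43568981/345800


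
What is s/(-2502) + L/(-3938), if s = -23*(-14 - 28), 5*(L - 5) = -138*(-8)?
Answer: -3640883/8210730 ≈ -0.44343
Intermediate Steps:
L = 1129/5 (L = 5 + (-138*(-8))/5 = 5 + (⅕)*1104 = 5 + 1104/5 = 1129/5 ≈ 225.80)
s = 966 (s = -23*(-42) = 966)
s/(-2502) + L/(-3938) = 966/(-2502) + (1129/5)/(-3938) = 966*(-1/2502) + (1129/5)*(-1/3938) = -161/417 - 1129/19690 = -3640883/8210730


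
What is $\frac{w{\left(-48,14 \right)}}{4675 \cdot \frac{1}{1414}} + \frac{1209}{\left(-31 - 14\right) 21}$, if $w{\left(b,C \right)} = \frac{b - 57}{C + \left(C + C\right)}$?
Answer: $- \frac{119902}{58905} \approx -2.0355$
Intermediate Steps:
$w{\left(b,C \right)} = \frac{-57 + b}{3 C}$ ($w{\left(b,C \right)} = \frac{-57 + b}{C + 2 C} = \frac{-57 + b}{3 C}$)
$\frac{w{\left(-48,14 \right)}}{4675 \cdot \frac{1}{1414}} + \frac{1209}{\left(-31 - 14\right) 21} = \frac{\frac{1}{3} \cdot \frac{1}{14} \left(-57 - 48\right)}{4675 \cdot \frac{1}{1414}} + \frac{1209}{\left(-31 - 14\right) 21} = \frac{\frac{1}{3} \cdot \frac{1}{14} \left(-105\right)}{4675 \cdot \frac{1}{1414}} + \frac{1209}{\left(-45\right) 21} = - \frac{5}{2 \cdot \frac{4675}{1414}} + \frac{1209}{-945} = \left(- \frac{5}{2}\right) \frac{1414}{4675} + 1209 \left(- \frac{1}{945}\right) = - \frac{707}{935} - \frac{403}{315} = - \frac{119902}{58905}$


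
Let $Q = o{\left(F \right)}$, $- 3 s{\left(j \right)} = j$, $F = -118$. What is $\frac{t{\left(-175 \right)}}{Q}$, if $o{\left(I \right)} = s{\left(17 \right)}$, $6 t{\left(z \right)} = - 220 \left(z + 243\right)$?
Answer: $440$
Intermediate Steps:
$t{\left(z \right)} = -8910 - \frac{110 z}{3}$ ($t{\left(z \right)} = \frac{\left(-220\right) \left(z + 243\right)}{6} = \frac{\left(-220\right) \left(243 + z\right)}{6} = \frac{-53460 - 220 z}{6} = -8910 - \frac{110 z}{3}$)
$s{\left(j \right)} = - \frac{j}{3}$
$o{\left(I \right)} = - \frac{17}{3}$ ($o{\left(I \right)} = \left(- \frac{1}{3}\right) 17 = - \frac{17}{3}$)
$Q = - \frac{17}{3} \approx -5.6667$
$\frac{t{\left(-175 \right)}}{Q} = \frac{-8910 - - \frac{19250}{3}}{- \frac{17}{3}} = \left(-8910 + \frac{19250}{3}\right) \left(- \frac{3}{17}\right) = \left(- \frac{7480}{3}\right) \left(- \frac{3}{17}\right) = 440$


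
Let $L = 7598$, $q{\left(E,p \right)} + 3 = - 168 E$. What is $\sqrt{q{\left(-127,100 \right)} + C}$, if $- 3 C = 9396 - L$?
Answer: $\frac{\sqrt{186603}}{3} \approx 143.99$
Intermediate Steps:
$q{\left(E,p \right)} = -3 - 168 E$
$C = - \frac{1798}{3}$ ($C = - \frac{9396 - 7598}{3} = \left(- \frac{1}{3}\right) 1798 = - \frac{1798}{3} \approx -599.33$)
$\sqrt{q{\left(-127,100 \right)} + C} = \sqrt{\left(-3 - -21336\right) - \frac{1798}{3}} = \sqrt{\left(-3 + 21336\right) - \frac{1798}{3}} = \sqrt{21333 - \frac{1798}{3}} = \sqrt{\frac{62201}{3}} = \frac{\sqrt{186603}}{3}$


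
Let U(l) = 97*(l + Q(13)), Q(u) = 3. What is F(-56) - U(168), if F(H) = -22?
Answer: -16609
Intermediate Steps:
U(l) = 291 + 97*l (U(l) = 97*(l + 3) = 97*(3 + l) = 291 + 97*l)
F(-56) - U(168) = -22 - (291 + 97*168) = -22 - (291 + 16296) = -22 - 1*16587 = -22 - 16587 = -16609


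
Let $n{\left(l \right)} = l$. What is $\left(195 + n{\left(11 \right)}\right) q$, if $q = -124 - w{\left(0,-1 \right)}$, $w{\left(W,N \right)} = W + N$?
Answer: $-25338$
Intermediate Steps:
$w{\left(W,N \right)} = N + W$
$q = -123$ ($q = -124 - \left(-1 + 0\right) = -124 - -1 = -124 + 1 = -123$)
$\left(195 + n{\left(11 \right)}\right) q = \left(195 + 11\right) \left(-123\right) = 206 \left(-123\right) = -25338$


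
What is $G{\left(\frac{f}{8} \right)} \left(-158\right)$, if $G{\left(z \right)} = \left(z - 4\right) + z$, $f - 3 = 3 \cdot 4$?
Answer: $\frac{79}{2} \approx 39.5$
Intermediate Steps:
$f = 15$ ($f = 3 + 3 \cdot 4 = 3 + 12 = 15$)
$G{\left(z \right)} = -4 + 2 z$ ($G{\left(z \right)} = \left(-4 + z\right) + z = -4 + 2 z$)
$G{\left(\frac{f}{8} \right)} \left(-158\right) = \left(-4 + 2 \cdot \frac{15}{8}\right) \left(-158\right) = \left(-4 + \frac{15}{4}\right) \left(-158\right) = \left(- \frac{1}{4}\right) \left(-158\right) = \frac{79}{2}$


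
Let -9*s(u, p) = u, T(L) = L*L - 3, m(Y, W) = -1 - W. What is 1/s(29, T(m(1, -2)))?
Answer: -9/29 ≈ -0.31034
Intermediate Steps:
T(L) = -3 + L**2 (T(L) = L**2 - 3 = -3 + L**2)
s(u, p) = -u/9
1/s(29, T(m(1, -2))) = 1/(-1/9*29) = 1/(-29/9) = -9/29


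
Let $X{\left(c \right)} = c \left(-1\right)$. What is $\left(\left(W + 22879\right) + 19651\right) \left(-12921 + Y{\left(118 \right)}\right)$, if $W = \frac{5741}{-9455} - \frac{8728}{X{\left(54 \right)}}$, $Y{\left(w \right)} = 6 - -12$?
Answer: $- \frac{46873922328563}{85095} \approx -5.5084 \cdot 10^{8}$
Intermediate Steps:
$X{\left(c \right)} = - c$
$Y{\left(w \right)} = 18$ ($Y{\left(w \right)} = 6 + 12 = 18$)
$W = \frac{41106613}{255285}$ ($W = \frac{5741}{-9455} - \frac{8728}{\left(-1\right) 54} = 5741 \left(- \frac{1}{9455}\right) - \frac{8728}{-54} = - \frac{5741}{9455} - - \frac{4364}{27} = - \frac{5741}{9455} + \frac{4364}{27} = \frac{41106613}{255285} \approx 161.02$)
$\left(\left(W + 22879\right) + 19651\right) \left(-12921 + Y{\left(118 \right)}\right) = \left(\left(\frac{41106613}{255285} + 22879\right) + 19651\right) \left(-12921 + 18\right) = \left(\frac{5881772128}{255285} + 19651\right) \left(-12903\right) = \frac{10898377663}{255285} \left(-12903\right) = - \frac{46873922328563}{85095}$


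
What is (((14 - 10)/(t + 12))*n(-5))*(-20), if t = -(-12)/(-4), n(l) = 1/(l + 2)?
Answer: 80/27 ≈ 2.9630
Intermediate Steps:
n(l) = 1/(2 + l)
t = -3 (t = -(-12)*(-1)/4 = -4*¾ = -3)
(((14 - 10)/(t + 12))*n(-5))*(-20) = (((14 - 10)/(-3 + 12))/(2 - 5))*(-20) = ((4/9)/(-3))*(-20) = ((4*(⅑))*(-⅓))*(-20) = ((4/9)*(-⅓))*(-20) = -4/27*(-20) = 80/27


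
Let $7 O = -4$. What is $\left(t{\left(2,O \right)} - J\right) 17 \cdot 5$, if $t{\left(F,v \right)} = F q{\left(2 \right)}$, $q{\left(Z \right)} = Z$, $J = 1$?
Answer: $255$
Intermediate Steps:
$O = - \frac{4}{7}$ ($O = \frac{1}{7} \left(-4\right) = - \frac{4}{7} \approx -0.57143$)
$t{\left(F,v \right)} = 2 F$ ($t{\left(F,v \right)} = F 2 = 2 F$)
$\left(t{\left(2,O \right)} - J\right) 17 \cdot 5 = \left(2 \cdot 2 - 1\right) 17 \cdot 5 = \left(4 - 1\right) 17 \cdot 5 = 3 \cdot 17 \cdot 5 = 51 \cdot 5 = 255$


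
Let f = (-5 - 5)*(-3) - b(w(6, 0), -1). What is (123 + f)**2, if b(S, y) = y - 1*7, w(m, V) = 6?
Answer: 25921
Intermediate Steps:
b(S, y) = -7 + y (b(S, y) = y - 7 = -7 + y)
f = 38 (f = (-5 - 5)*(-3) - (-7 - 1) = -10*(-3) - 1*(-8) = 30 + 8 = 38)
(123 + f)**2 = (123 + 38)**2 = 161**2 = 25921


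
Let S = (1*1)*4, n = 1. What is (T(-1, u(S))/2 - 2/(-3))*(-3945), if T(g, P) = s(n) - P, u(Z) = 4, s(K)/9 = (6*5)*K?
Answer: -527315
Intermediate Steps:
s(K) = 270*K (s(K) = 9*((6*5)*K) = 9*(30*K) = 270*K)
S = 4 (S = 1*4 = 4)
T(g, P) = 270 - P (T(g, P) = 270*1 - P = 270 - P)
(T(-1, u(S))/2 - 2/(-3))*(-3945) = ((270 - 1*4)/2 - 2/(-3))*(-3945) = ((270 - 4)*(½) - 2*(-⅓))*(-3945) = (266*(½) + ⅔)*(-3945) = (133 + ⅔)*(-3945) = (401/3)*(-3945) = -527315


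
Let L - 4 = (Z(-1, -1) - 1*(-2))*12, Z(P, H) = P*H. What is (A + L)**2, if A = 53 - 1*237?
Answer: 20736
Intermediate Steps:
Z(P, H) = H*P
A = -184 (A = 53 - 237 = -184)
L = 40 (L = 4 + (-1*(-1) - 1*(-2))*12 = 4 + (1 + 2)*12 = 4 + 3*12 = 4 + 36 = 40)
(A + L)**2 = (-184 + 40)**2 = (-144)**2 = 20736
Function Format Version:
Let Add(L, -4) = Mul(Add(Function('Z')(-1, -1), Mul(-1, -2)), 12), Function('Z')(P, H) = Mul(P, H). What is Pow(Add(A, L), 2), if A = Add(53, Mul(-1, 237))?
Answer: 20736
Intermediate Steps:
Function('Z')(P, H) = Mul(H, P)
A = -184 (A = Add(53, -237) = -184)
L = 40 (L = Add(4, Mul(Add(Mul(-1, -1), Mul(-1, -2)), 12)) = Add(4, Mul(Add(1, 2), 12)) = Add(4, Mul(3, 12)) = Add(4, 36) = 40)
Pow(Add(A, L), 2) = Pow(Add(-184, 40), 2) = Pow(-144, 2) = 20736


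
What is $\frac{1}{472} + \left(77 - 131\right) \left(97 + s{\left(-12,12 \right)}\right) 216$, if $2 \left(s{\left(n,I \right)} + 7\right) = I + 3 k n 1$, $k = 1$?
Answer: $- \frac{429421823}{472} \approx -9.0979 \cdot 10^{5}$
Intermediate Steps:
$s{\left(n,I \right)} = -7 + \frac{I}{2} + \frac{3 n}{2}$ ($s{\left(n,I \right)} = -7 + \frac{I + 3 \cdot 1 n 1}{2} = -7 + \frac{I + 3 n 1}{2} = -7 + \frac{I + 3 n}{2} = -7 + \left(\frac{I}{2} + \frac{3 n}{2}\right) = -7 + \frac{I}{2} + \frac{3 n}{2}$)
$\frac{1}{472} + \left(77 - 131\right) \left(97 + s{\left(-12,12 \right)}\right) 216 = \frac{1}{472} + \left(77 - 131\right) \left(97 + \left(-7 + \frac{1}{2} \cdot 12 + \frac{3}{2} \left(-12\right)\right)\right) 216 = \frac{1}{472} + - 54 \left(97 - 19\right) 216 = \frac{1}{472} + \left(-54\right) 78 \cdot 216 = \frac{1}{472} - 909792 = - \frac{429421823}{472}$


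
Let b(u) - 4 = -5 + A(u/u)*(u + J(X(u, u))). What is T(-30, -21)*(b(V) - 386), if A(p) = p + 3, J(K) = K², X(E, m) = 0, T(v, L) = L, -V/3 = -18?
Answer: 3591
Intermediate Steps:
V = 54 (V = -3*(-18) = 54)
A(p) = 3 + p
b(u) = -1 + 4*u (b(u) = 4 + (-5 + (3 + u/u)*(u + 0²)) = 4 + (-5 + (3 + 1)*(u + 0)) = 4 + (-5 + 4*u) = -1 + 4*u)
T(-30, -21)*(b(V) - 386) = -21*((-1 + 4*54) - 386) = -21*((-1 + 216) - 386) = -21*(215 - 386) = -21*(-171) = 3591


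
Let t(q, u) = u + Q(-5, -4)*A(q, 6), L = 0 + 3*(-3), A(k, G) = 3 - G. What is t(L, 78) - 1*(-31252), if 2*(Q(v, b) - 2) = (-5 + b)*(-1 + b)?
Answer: 62513/2 ≈ 31257.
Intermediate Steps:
Q(v, b) = 2 + (-1 + b)*(-5 + b)/2 (Q(v, b) = 2 + ((-5 + b)*(-1 + b))/2 = 2 + ((-1 + b)*(-5 + b))/2 = 2 + (-1 + b)*(-5 + b)/2)
L = -9 (L = 0 - 9 = -9)
t(q, u) = -147/2 + u (t(q, u) = u + (9/2 + (½)*(-4)² - 3*(-4))*(3 - 1*6) = u + (9/2 + (½)*16 + 12)*(3 - 6) = u + (9/2 + 8 + 12)*(-3) = u + (49/2)*(-3) = u - 147/2 = -147/2 + u)
t(L, 78) - 1*(-31252) = (-147/2 + 78) - 1*(-31252) = 9/2 + 31252 = 62513/2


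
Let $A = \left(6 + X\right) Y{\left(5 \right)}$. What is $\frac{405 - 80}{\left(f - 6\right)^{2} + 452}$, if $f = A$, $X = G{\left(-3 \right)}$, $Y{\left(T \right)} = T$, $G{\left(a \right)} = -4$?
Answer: $\frac{25}{36} \approx 0.69444$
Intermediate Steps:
$X = -4$
$A = 10$ ($A = \left(6 - 4\right) 5 = 2 \cdot 5 = 10$)
$f = 10$
$\frac{405 - 80}{\left(f - 6\right)^{2} + 452} = \frac{405 - 80}{\left(10 - 6\right)^{2} + 452} = \frac{325}{4^{2} + 452} = \frac{325}{16 + 452} = \frac{325}{468} = 325 \cdot \frac{1}{468} = \frac{25}{36}$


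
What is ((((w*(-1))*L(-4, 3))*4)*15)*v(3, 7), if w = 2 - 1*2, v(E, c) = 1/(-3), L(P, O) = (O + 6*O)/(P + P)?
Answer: 0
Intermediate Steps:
L(P, O) = 7*O/(2*P) (L(P, O) = (7*O)/((2*P)) = (7*O)*(1/(2*P)) = 7*O/(2*P))
v(E, c) = -⅓
w = 0 (w = 2 - 2 = 0)
((((w*(-1))*L(-4, 3))*4)*15)*v(3, 7) = ((((0*(-1))*((7/2)*3/(-4)))*4)*15)*(-⅓) = (((0*((7/2)*3*(-¼)))*4)*15)*(-⅓) = (((0*(-21/8))*4)*15)*(-⅓) = ((0*4)*15)*(-⅓) = (0*15)*(-⅓) = 0*(-⅓) = 0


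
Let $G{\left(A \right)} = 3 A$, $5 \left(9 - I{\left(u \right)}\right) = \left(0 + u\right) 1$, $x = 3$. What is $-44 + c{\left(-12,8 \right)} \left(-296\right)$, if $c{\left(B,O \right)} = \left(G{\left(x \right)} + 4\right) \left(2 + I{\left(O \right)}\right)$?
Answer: $- \frac{181076}{5} \approx -36215.0$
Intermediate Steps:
$I{\left(u \right)} = 9 - \frac{u}{5}$ ($I{\left(u \right)} = 9 - \frac{\left(0 + u\right) 1}{5} = 9 - \frac{u 1}{5} = 9 - \frac{u}{5}$)
$c{\left(B,O \right)} = 143 - \frac{13 O}{5}$ ($c{\left(B,O \right)} = \left(3 \cdot 3 + 4\right) \left(2 - \left(-9 + \frac{O}{5}\right)\right) = \left(9 + 4\right) \left(11 - \frac{O}{5}\right) = 13 \left(11 - \frac{O}{5}\right) = 143 - \frac{13 O}{5}$)
$-44 + c{\left(-12,8 \right)} \left(-296\right) = -44 + \left(143 - \frac{104}{5}\right) \left(-296\right) = -44 + \frac{611}{5} \left(-296\right) = -44 - \frac{180856}{5} = - \frac{181076}{5}$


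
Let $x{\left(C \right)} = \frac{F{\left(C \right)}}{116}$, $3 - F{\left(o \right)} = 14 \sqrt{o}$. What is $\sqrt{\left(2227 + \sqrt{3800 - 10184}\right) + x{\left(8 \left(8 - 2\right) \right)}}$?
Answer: $\frac{\sqrt{7491715 - 1624 \sqrt{3} + 13456 i \sqrt{399}}}{58} \approx 47.19 + 0.84657 i$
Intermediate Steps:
$F{\left(o \right)} = 3 - 14 \sqrt{o}$
$x{\left(C \right)} = \frac{3}{116} - \frac{7 \sqrt{C}}{58}$ ($x{\left(C \right)} = \frac{3 - 14 \sqrt{C}}{116} = \left(3 - 14 \sqrt{C}\right) \frac{1}{116} = \frac{3}{116} - \frac{7 \sqrt{C}}{58}$)
$\sqrt{\left(2227 + \sqrt{3800 - 10184}\right) + x{\left(8 \left(8 - 2\right) \right)}} = \sqrt{\left(2227 + \sqrt{3800 - 10184}\right) + \left(\frac{3}{116} - \frac{7 \sqrt{8 \left(8 - 2\right)}}{58}\right)} = \sqrt{\left(2227 + \sqrt{-6384}\right) + \left(\frac{3}{116} - \frac{7 \sqrt{8 \cdot 6}}{58}\right)} = \sqrt{\left(2227 + 4 i \sqrt{399}\right) + \left(\frac{3}{116} - \frac{7 \sqrt{48}}{58}\right)} = \sqrt{\left(2227 + 4 i \sqrt{399}\right) + \left(\frac{3}{116} - \frac{7 \cdot 4 \sqrt{3}}{58}\right)} = \sqrt{\left(2227 + 4 i \sqrt{399}\right) + \left(\frac{3}{116} - \frac{14 \sqrt{3}}{29}\right)} = \sqrt{\frac{258335}{116} - \frac{14 \sqrt{3}}{29} + 4 i \sqrt{399}}$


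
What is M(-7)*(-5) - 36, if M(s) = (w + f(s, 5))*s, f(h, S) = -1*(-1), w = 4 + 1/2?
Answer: 313/2 ≈ 156.50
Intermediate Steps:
w = 9/2 (w = 4 + ½ = 9/2 ≈ 4.5000)
f(h, S) = 1
M(s) = 11*s/2 (M(s) = (9/2 + 1)*s = 11*s/2)
M(-7)*(-5) - 36 = ((11/2)*(-7))*(-5) - 36 = -77/2*(-5) - 36 = 385/2 - 36 = 313/2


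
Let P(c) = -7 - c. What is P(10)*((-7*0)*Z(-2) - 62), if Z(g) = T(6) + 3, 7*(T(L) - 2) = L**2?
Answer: 1054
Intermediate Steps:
T(L) = 2 + L**2/7
Z(g) = 71/7 (Z(g) = (2 + (1/7)*6**2) + 3 = (2 + (1/7)*36) + 3 = (2 + 36/7) + 3 = 50/7 + 3 = 71/7)
P(10)*((-7*0)*Z(-2) - 62) = (-7 - 1*10)*(-7*0*(71/7) - 62) = (-7 - 10)*(0*(71/7) - 62) = -17*(0 - 62) = -17*(-62) = 1054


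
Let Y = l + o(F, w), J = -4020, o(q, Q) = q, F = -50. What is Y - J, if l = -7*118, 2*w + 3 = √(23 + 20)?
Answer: 3144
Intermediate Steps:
w = -3/2 + √43/2 (w = -3/2 + √(23 + 20)/2 = -3/2 + √43/2 ≈ 1.7787)
l = -826
Y = -876 (Y = -826 - 50 = -876)
Y - J = -876 - 1*(-4020) = -876 + 4020 = 3144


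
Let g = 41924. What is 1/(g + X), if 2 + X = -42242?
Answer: -1/320 ≈ -0.0031250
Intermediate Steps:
X = -42244 (X = -2 - 42242 = -42244)
1/(g + X) = 1/(41924 - 42244) = 1/(-320) = -1/320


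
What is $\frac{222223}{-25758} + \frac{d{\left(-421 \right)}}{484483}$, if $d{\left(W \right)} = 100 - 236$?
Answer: $- \frac{6333339341}{734077242} \approx -8.6276$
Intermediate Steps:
$d{\left(W \right)} = -136$ ($d{\left(W \right)} = 100 - 236 = -136$)
$\frac{222223}{-25758} + \frac{d{\left(-421 \right)}}{484483} = \frac{222223}{-25758} - \frac{136}{484483} = 222223 \left(- \frac{1}{25758}\right) - \frac{8}{28499} = - \frac{222223}{25758} - \frac{8}{28499} = - \frac{6333339341}{734077242}$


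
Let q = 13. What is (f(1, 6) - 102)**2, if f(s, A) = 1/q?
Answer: 1755625/169 ≈ 10388.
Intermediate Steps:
f(s, A) = 1/13
(f(1, 6) - 102)**2 = (1/13 - 102)**2 = (-1325/13)**2 = 1755625/169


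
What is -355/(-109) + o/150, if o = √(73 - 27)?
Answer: 355/109 + √46/150 ≈ 3.3021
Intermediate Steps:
o = √46 ≈ 6.7823
-355/(-109) + o/150 = -355/(-109) + √46/150 = -355*(-1/109) + √46*(1/150) = 355/109 + √46/150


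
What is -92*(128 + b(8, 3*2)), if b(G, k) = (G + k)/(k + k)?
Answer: -35650/3 ≈ -11883.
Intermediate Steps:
b(G, k) = (G + k)/(2*k) (b(G, k) = (G + k)/((2*k)) = (G + k)*(1/(2*k)) = (G + k)/(2*k))
-92*(128 + b(8, 3*2)) = -92*(128 + (8 + 3*2)/(2*((3*2)))) = -92*(128 + (½)*(8 + 6)/6) = -92*(128 + (½)*(⅙)*14) = -92*(128 + 7/6) = -92*775/6 = -35650/3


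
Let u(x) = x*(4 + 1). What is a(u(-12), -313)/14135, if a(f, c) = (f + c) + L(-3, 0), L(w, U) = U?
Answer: -373/14135 ≈ -0.026388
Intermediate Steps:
u(x) = 5*x (u(x) = x*5 = 5*x)
a(f, c) = c + f (a(f, c) = (f + c) + 0 = (c + f) + 0 = c + f)
a(u(-12), -313)/14135 = (-313 + 5*(-12))/14135 = (-313 - 60)*(1/14135) = -373*1/14135 = -373/14135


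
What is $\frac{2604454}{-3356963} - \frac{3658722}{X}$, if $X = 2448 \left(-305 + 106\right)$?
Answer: $\frac{1835571567713}{272558539896} \approx 6.7346$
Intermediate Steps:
$X = -487152$ ($X = 2448 \left(-199\right) = -487152$)
$\frac{2604454}{-3356963} - \frac{3658722}{X} = \frac{2604454}{-3356963} - \frac{3658722}{-487152} = 2604454 \left(- \frac{1}{3356963}\right) - - \frac{609787}{81192} = - \frac{2604454}{3356963} + \frac{609787}{81192} = \frac{1835571567713}{272558539896}$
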